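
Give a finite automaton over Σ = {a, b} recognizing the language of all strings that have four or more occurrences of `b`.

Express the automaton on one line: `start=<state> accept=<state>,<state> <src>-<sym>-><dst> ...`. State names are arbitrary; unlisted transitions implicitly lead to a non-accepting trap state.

start=q0 accept=q4,q5 q0-a->q0 q0-b->q1 q1-a->q1 q1-b->q2 q2-a->q2 q2-b->q3 q3-a->q3 q3-b->q4 q4-a->q4 q4-b->q5 q5-a->q5 q5-b->q5

Only the number of `b`s matters, and only up to 5. Make a chain q0 → q1 → q2 → q3 → q4 → q5 advanced by each `b` (with q5 absorbing); every other symbol self-loops. The accepting set is {q4, q5}.
        a   b  
>  q0   q0  q1 
   q1   q1  q2 
   q2   q2  q3 
   q3   q3  q4 
 * q4   q4  q5 
 * q5   q5  q5 
(> = start, * = accepting)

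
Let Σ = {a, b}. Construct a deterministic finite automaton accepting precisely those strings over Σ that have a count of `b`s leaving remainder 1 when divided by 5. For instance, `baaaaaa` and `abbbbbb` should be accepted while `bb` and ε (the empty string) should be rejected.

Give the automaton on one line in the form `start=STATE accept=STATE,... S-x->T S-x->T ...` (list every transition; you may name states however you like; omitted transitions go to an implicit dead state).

start=q0 accept=q1 q0-a->q0 q0-b->q1 q1-a->q1 q1-b->q2 q2-a->q2 q2-b->q3 q3-a->q3 q3-b->q4 q4-a->q4 q4-b->q0

The only thing that matters is how many `b`s have appeared, reduced mod 5. Use one state per residue: q0 for 0, …, q4 for 4. Reading `b` moves to the next residue; anything else stays put. q1 is accepting.
5 states suffice.
        a   b  
>  q0   q0  q1 
 * q1   q1  q2 
   q2   q2  q3 
   q3   q3  q4 
   q4   q4  q0 
(> = start, * = accepting)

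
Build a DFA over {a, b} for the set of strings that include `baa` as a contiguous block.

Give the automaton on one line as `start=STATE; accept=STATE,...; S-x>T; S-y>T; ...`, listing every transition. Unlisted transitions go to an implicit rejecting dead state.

States q0..q2 record the length of the longest prefix of `baa` that matches the current input suffix. Reaching q3 means `baa` has been seen, and we stay there forever. Accept from q3.
4 states suffice.
        a   b  
>  q0   q0  q1 
   q1   q2  q1 
   q2   q3  q1 
 * q3   q3  q3 
(> = start, * = accepting)

start=q0; accept=q3; q0-a>q0; q0-b>q1; q1-a>q2; q1-b>q1; q2-a>q3; q2-b>q1; q3-a>q3; q3-b>q3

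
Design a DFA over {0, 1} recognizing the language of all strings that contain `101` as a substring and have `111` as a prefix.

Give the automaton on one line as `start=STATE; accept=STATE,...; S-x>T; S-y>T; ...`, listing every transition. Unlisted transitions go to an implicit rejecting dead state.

Run two small machines in parallel and take their product. One (4 states) tracks whether and how much of `101` has been seen; the other (5 states) tracks whether the input so far still matches the prefix `111`. Each combined state is a pair, one component from each; accept when both components accept.
          0    1  
>  q0     q1   q2 
   q1     q1   q3 
   q2     q4   q5 
   q3     q4   q3 
   q4     q1   q6 
   q5     q4   q7 
   q6     q6   q6 
   q7     q8   q7 
   q8     q9  q10 
   q9     q9   q7 
 * q10   q10  q10 
(> = start, * = accepting)

start=q0; accept=q10; q0-0>q1; q0-1>q2; q1-0>q1; q1-1>q3; q2-0>q4; q2-1>q5; q3-0>q4; q3-1>q3; q4-0>q1; q4-1>q6; q5-0>q4; q5-1>q7; q6-0>q6; q6-1>q6; q7-0>q8; q7-1>q7; q8-0>q9; q8-1>q10; q9-0>q9; q9-1>q7; q10-0>q10; q10-1>q10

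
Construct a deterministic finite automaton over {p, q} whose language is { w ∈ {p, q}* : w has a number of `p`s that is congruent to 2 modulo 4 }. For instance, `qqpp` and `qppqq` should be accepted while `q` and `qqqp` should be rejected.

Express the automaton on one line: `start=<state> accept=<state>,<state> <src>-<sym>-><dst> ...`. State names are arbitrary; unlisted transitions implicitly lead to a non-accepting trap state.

Keep the running count of `p`s modulo 4: each `p` advances along the cycle A → B → C → D → A while other symbols loop. Accept at C.
With 4 states:
       p  q 
>  A   B  A 
   B   C  B 
 * C   D  C 
   D   A  D 
(> = start, * = accepting)

start=A accept=C A-p->B A-q->A B-p->C B-q->B C-p->D C-q->C D-p->A D-q->D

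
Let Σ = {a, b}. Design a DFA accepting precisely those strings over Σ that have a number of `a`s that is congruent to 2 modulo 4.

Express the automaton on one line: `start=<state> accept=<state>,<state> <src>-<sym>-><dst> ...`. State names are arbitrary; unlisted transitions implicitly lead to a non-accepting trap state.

The only thing that matters is how many `a`s have appeared, reduced mod 4. Use one state per residue: q0 for 0, …, q3 for 3. Reading `a` moves to the next residue; anything else stays put. q2 is accepting.
With 4 states:
        a   b  
>  q0   q1  q0 
   q1   q2  q1 
 * q2   q3  q2 
   q3   q0  q3 
(> = start, * = accepting)

start=q0 accept=q2 q0-a->q1 q0-b->q0 q1-a->q2 q1-b->q1 q2-a->q3 q2-b->q2 q3-a->q0 q3-b->q3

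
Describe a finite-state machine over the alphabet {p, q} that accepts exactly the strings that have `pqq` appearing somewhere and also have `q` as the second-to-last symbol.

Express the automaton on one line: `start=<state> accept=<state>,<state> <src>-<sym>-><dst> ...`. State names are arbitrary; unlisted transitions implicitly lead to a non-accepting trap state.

Build one automaton per condition and run them in lockstep. The first has 4 states tracking whether and how much of `pqq` has been seen; the second has 7 states tracking the last 2 symbols read. A product state is a pair (one from each), accepting exactly when both do.
With 11 states:
       p  q 
>  A   B  C 
   B   D  E 
   C   F  G 
   D   D  E 
   E   F  H 
   F   D  E 
   G   F  G 
 * H   I  H 
 * I   J  K 
   J   J  K 
   K   I  H 
(> = start, * = accepting)

start=A accept=H,I A-p->B A-q->C B-p->D B-q->E C-p->F C-q->G D-p->D D-q->E E-p->F E-q->H F-p->D F-q->E G-p->F G-q->G H-p->I H-q->H I-p->J I-q->K J-p->J J-q->K K-p->I K-q->H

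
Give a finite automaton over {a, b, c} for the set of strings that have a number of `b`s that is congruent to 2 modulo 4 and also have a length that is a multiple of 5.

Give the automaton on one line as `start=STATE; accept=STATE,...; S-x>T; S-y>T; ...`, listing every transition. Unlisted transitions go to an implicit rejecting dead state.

Handle the two conditions separately and then intersect. The first has 4 states tracking the count of `b`s modulo 4; the second has 5 states tracking the input length modulo 5. A product state is a pair (one from each), accepting exactly when both do.
A 20-state machine:
          a    b    c  
>  q0     q1   q2   q1 
   q1     q3   q4   q3 
   q2     q4   q5   q4 
   q3     q6   q7   q6 
   q4     q7   q8   q7 
   q5     q8   q9   q8 
   q6    q10  q11  q10 
   q7    q11  q12  q11 
   q8    q12  q13  q12 
   q9    q13  q10  q13 
   q10    q0  q14   q0 
   q11   q14  q15  q14 
   q12   q15  q16  q15 
   q13   q16   q0  q16 
   q14    q2  q17   q2 
 * q15   q17  q18  q17 
   q16   q18   q1  q18 
   q17    q5  q19   q5 
   q18   q19   q3  q19 
   q19    q9   q6   q9 
(> = start, * = accepting)

start=q0; accept=q15; q0-a>q1; q0-b>q2; q0-c>q1; q1-a>q3; q1-b>q4; q1-c>q3; q2-a>q4; q2-b>q5; q2-c>q4; q3-a>q6; q3-b>q7; q3-c>q6; q4-a>q7; q4-b>q8; q4-c>q7; q5-a>q8; q5-b>q9; q5-c>q8; q6-a>q10; q6-b>q11; q6-c>q10; q7-a>q11; q7-b>q12; q7-c>q11; q8-a>q12; q8-b>q13; q8-c>q12; q9-a>q13; q9-b>q10; q9-c>q13; q10-a>q0; q10-b>q14; q10-c>q0; q11-a>q14; q11-b>q15; q11-c>q14; q12-a>q15; q12-b>q16; q12-c>q15; q13-a>q16; q13-b>q0; q13-c>q16; q14-a>q2; q14-b>q17; q14-c>q2; q15-a>q17; q15-b>q18; q15-c>q17; q16-a>q18; q16-b>q1; q16-c>q18; q17-a>q5; q17-b>q19; q17-c>q5; q18-a>q19; q18-b>q3; q18-c>q19; q19-a>q9; q19-b>q6; q19-c>q9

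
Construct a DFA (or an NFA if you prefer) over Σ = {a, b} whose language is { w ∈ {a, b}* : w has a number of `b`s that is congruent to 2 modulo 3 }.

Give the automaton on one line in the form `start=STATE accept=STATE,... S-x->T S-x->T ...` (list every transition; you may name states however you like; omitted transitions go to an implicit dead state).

Keep the running count of `b`s modulo 3: each `b` advances along the cycle S0 → S1 → S2 → S0 while other symbols loop. Accept at S2.
A 3-state machine:
        a   b  
>  S0   S0  S1 
   S1   S1  S2 
 * S2   S2  S0 
(> = start, * = accepting)

start=S0 accept=S2 S0-a->S0 S0-b->S1 S1-a->S1 S1-b->S2 S2-a->S2 S2-b->S0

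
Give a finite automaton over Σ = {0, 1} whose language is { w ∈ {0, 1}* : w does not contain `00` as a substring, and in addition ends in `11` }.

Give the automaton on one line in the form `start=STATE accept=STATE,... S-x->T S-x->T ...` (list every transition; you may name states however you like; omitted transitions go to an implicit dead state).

start=q0 accept=q4 q0-0->q1 q0-1->q2 q1-0->q3 q1-1->q2 q2-0->q1 q2-1->q4 q3-0->q3 q3-1->q3 q4-0->q1 q4-1->q4

Build one automaton per condition and run them in lockstep. One (3 states) tracks partial matches of the forbidden pattern `00`; the other (3 states) tracks how much of the suffix `11` has currently been matched. Each combined state is a pair, one component from each; accept when both components accept. After merging equivalent states the machine shrinks.
        0   1  
>  q0   q1  q2 
   q1   q3  q2 
   q2   q1  q4 
   q3   q3  q3 
 * q4   q1  q4 
(> = start, * = accepting)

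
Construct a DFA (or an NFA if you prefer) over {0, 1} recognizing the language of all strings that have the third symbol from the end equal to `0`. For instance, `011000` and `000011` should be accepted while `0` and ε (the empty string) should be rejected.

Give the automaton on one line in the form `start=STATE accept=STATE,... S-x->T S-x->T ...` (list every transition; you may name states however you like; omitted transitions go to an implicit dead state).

start=q0 accept=q7,q8,q9,q10 q0-0->q1 q0-1->q2 q1-0->q3 q1-1->q4 q2-0->q5 q2-1->q6 q3-0->q7 q3-1->q8 q4-0->q9 q4-1->q10 q5-0->q11 q5-1->q12 q6-0->q13 q6-1->q14 q7-0->q7 q7-1->q8 q8-0->q9 q8-1->q10 q9-0->q11 q9-1->q12 q10-0->q13 q10-1->q14 q11-0->q7 q11-1->q8 q12-0->q9 q12-1->q10 q13-0->q11 q13-1->q12 q14-0->q13 q14-1->q14

Because acceptance depends on a position counted from the end, the machine has to buffer the most recent 3 symbols. Make each state the string of the last up-to-3 symbols read; on input `x` shift the window left and append `x`. Accept when the buffered window has length 3 and begins with `0`.
A 15-state machine:
          0    1  
>  q0     q1   q2 
   q1     q3   q4 
   q2     q5   q6 
   q3     q7   q8 
   q4     q9  q10 
   q5    q11  q12 
   q6    q13  q14 
 * q7     q7   q8 
 * q8     q9  q10 
 * q9    q11  q12 
 * q10   q13  q14 
   q11    q7   q8 
   q12    q9  q10 
   q13   q11  q12 
   q14   q13  q14 
(> = start, * = accepting)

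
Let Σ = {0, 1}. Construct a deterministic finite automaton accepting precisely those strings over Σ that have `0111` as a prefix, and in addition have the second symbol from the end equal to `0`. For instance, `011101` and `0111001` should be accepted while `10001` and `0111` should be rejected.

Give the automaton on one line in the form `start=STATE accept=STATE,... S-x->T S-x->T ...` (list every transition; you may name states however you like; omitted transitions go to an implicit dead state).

Handle the two conditions separately and then intersect. The first has 6 states tracking whether the input so far still matches the prefix `0111`; the second has 7 states tracking the last 2 symbols read. A product state is a pair (one from each), accepting exactly when both do.
          0    1  
>  s0     s1   s2 
   s1     s3   s4 
   s2     s5   s6 
   s3     s3   s7 
   s4     s5   s8 
   s5     s3   s7 
   s6     s5   s6 
   s7     s5   s6 
   s8     s5   s9 
   s9    s10   s9 
   s10   s11  s12 
 * s11   s11  s12 
 * s12   s10   s9 
(> = start, * = accepting)

start=s0 accept=s11,s12 s0-0->s1 s0-1->s2 s1-0->s3 s1-1->s4 s2-0->s5 s2-1->s6 s3-0->s3 s3-1->s7 s4-0->s5 s4-1->s8 s5-0->s3 s5-1->s7 s6-0->s5 s6-1->s6 s7-0->s5 s7-1->s6 s8-0->s5 s8-1->s9 s9-0->s10 s9-1->s9 s10-0->s11 s10-1->s12 s11-0->s11 s11-1->s12 s12-0->s10 s12-1->s9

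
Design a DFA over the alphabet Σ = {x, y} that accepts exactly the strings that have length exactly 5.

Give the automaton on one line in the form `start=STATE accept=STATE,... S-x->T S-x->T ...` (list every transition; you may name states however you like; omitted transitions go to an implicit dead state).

start=A accept=F A-x->B A-y->B B-x->C B-y->C C-x->D C-y->D D-x->E D-y->E E-x->F E-y->F F-x->G F-y->G G-x->G G-y->G

Count input length up to 6: every symbol moves from A toward G, which means 'more than 5' and absorbs. Accept from {F}.
       x  y 
>  A   B  B 
   B   C  C 
   C   D  D 
   D   E  E 
   E   F  F 
 * F   G  G 
   G   G  G 
(> = start, * = accepting)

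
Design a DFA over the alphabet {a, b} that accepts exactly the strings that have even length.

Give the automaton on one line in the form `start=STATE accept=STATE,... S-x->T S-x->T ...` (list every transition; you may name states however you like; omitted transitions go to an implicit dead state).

Only the length mod 2 matters, so use a 2-cycle: from any state, every input symbol moves to the next state, wrapping s1 back to s0. Mark s0 accepting.
With 2 states:
        a   b  
>* s0   s1  s1 
   s1   s0  s0 
(> = start, * = accepting)

start=s0 accept=s0 s0-a->s1 s0-b->s1 s1-a->s0 s1-b->s0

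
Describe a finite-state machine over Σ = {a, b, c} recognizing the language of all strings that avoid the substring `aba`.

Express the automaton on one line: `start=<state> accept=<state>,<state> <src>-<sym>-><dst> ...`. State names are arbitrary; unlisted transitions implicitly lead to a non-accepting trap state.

start=q0 accept=q0,q1,q2 q0-a->q1 q0-b->q0 q0-c->q0 q1-a->q1 q1-b->q2 q1-c->q0 q2-a->q3 q2-b->q0 q2-c->q0 q3-a->q3 q3-b->q3 q3-c->q3

This is the complement of 'contains `aba`'. Use the same substring-matching states — q0 through q3 holding how much of `aba` has just been matched — but flip the accepting set: everything except the trap q3 accepts.
With 4 states:
        a   b   c  
>* q0   q1  q0  q0 
 * q1   q1  q2  q0 
 * q2   q3  q0  q0 
   q3   q3  q3  q3 
(> = start, * = accepting)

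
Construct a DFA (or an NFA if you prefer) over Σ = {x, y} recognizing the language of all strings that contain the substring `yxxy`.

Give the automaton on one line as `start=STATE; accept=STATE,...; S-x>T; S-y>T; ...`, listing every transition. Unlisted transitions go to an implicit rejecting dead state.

Track how much of `yxxy` has been matched so far: state A is no progress, E is the absorbing accept state reached once `yxxy` has occurred. Intermediate states record partial matches; on a mismatch, fall back to the longest reusable overlap.
With 5 states:
       x  y 
>  A   A  B 
   B   C  B 
   C   D  B 
   D   A  E 
 * E   E  E 
(> = start, * = accepting)

start=A; accept=E; A-x>A; A-y>B; B-x>C; B-y>B; C-x>D; C-y>B; D-x>A; D-y>E; E-x>E; E-y>E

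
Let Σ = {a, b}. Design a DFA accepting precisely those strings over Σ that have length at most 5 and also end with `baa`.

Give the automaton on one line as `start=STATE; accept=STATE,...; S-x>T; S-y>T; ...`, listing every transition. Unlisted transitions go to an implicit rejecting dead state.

start=q0; accept=q9; q0-a>q1; q0-b>q2; q1-a>q3; q1-b>q4; q2-a>q5; q2-b>q4; q3-a>q6; q3-b>q7; q4-a>q8; q4-b>q7; q5-a>q9; q5-b>q7; q6-a>q6; q6-b>q6; q7-a>q8; q7-b>q6; q8-a>q9; q8-b>q6; q9-a>q6; q9-b>q6

Handle the two conditions separately and then intersect. One (7 states) tracks the input length, saturating at 6; the other (4 states) tracks how much of the suffix `baa` has currently been matched. Each combined state is a pair, one component from each; accept when both components accept. After merging equivalent states the machine shrinks.
A 10-state machine:
        a   b  
>  q0   q1  q2 
   q1   q3  q4 
   q2   q5  q4 
   q3   q6  q7 
   q4   q8  q7 
   q5   q9  q7 
   q6   q6  q6 
   q7   q8  q6 
   q8   q9  q6 
 * q9   q6  q6 
(> = start, * = accepting)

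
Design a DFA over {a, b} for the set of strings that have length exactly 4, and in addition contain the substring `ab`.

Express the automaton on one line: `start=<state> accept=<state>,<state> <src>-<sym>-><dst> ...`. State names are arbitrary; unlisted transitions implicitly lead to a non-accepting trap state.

Handle the two conditions separately and then intersect. One (6 states) tracks the input length, saturating at 5; the other (3 states) tracks whether and how much of `ab` has been seen. Each combined state is a pair, one component from each; accept when both components accept. Equivalent product states are then merged.
10 states suffice.
        a   b  
>  S0   S1  S2 
   S1   S3  S4 
   S2   S3  S5 
   S3   S6  S7 
   S4   S7  S7 
   S5   S6  S8 
   S6   S8  S9 
   S7   S9  S9 
   S8   S8  S8 
 * S9   S8  S8 
(> = start, * = accepting)

start=S0 accept=S9 S0-a->S1 S0-b->S2 S1-a->S3 S1-b->S4 S2-a->S3 S2-b->S5 S3-a->S6 S3-b->S7 S4-a->S7 S4-b->S7 S5-a->S6 S5-b->S8 S6-a->S8 S6-b->S9 S7-a->S9 S7-b->S9 S8-a->S8 S8-b->S8 S9-a->S8 S9-b->S8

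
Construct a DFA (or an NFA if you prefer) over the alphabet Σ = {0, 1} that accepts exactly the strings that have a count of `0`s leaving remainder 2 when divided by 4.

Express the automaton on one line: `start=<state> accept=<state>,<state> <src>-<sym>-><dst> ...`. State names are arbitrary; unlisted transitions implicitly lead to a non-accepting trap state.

start=s0 accept=s2 s0-0->s1 s0-1->s0 s1-0->s2 s1-1->s1 s2-0->s3 s2-1->s2 s3-0->s0 s3-1->s3

Keep the running count of `0`s modulo 4: each `0` advances along the cycle s0 → s1 → s2 → s3 → s0 while other symbols loop. Accept at s2.
        0   1  
>  s0   s1  s0 
   s1   s2  s1 
 * s2   s3  s2 
   s3   s0  s3 
(> = start, * = accepting)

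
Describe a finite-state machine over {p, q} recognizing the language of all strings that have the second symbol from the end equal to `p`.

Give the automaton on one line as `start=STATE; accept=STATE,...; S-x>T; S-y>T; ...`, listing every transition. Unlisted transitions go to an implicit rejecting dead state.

Because acceptance depends on a position counted from the end, the machine has to buffer the most recent 2 symbols. Make each state the string of the last up-to-2 symbols read; on input `x` shift the window left and append `x`. Accept when the buffered window has length 2 and begins with `p`.
        p   q  
>  S0   S1  S2 
   S1   S3  S4 
   S2   S5  S6 
 * S3   S3  S4 
 * S4   S5  S6 
   S5   S3  S4 
   S6   S5  S6 
(> = start, * = accepting)

start=S0; accept=S3,S4; S0-p>S1; S0-q>S2; S1-p>S3; S1-q>S4; S2-p>S5; S2-q>S6; S3-p>S3; S3-q>S4; S4-p>S5; S4-q>S6; S5-p>S3; S5-q>S4; S6-p>S5; S6-q>S6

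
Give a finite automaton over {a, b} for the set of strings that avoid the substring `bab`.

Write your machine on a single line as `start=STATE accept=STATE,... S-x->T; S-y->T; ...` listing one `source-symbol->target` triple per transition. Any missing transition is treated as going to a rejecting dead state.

start=q0; accept=q0,q1,q2; q0-a->q0; q0-b->q1; q1-a->q2; q1-b->q1; q2-a->q0; q2-b->q3; q3-a->q3; q3-b->q3

This is the complement of 'contains `bab`'. Use the same substring-matching states — q0 through q3 holding how much of `bab` has just been matched — but flip the accepting set: everything except the trap q3 accepts.
4 states suffice.
        a   b  
>* q0   q0  q1 
 * q1   q2  q1 
 * q2   q0  q3 
   q3   q3  q3 
(> = start, * = accepting)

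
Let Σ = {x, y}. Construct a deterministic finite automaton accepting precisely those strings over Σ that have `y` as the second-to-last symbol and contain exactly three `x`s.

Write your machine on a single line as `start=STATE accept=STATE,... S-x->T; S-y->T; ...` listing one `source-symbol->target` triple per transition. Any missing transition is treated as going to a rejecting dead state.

Run two small machines in parallel and take their product. The first has 7 states tracking the last 2 symbols read; the second has 5 states tracking the count of `x`s, saturating at 4. A product state is a pair (one from each), accepting exactly when both do. Minimizing collapses redundant product states.
9 states suffice.
        x   y  
>  S0   S1  S0 
   S1   S2  S1 
   S2   S3  S4 
   S3   S5  S6 
   S4   S7  S4 
   S5   S5  S5 
   S6   S5  S8 
 * S7   S5  S6 
 * S8   S5  S8 
(> = start, * = accepting)

start=S0; accept=S7,S8; S0-x->S1; S0-y->S0; S1-x->S2; S1-y->S1; S2-x->S3; S2-y->S4; S3-x->S5; S3-y->S6; S4-x->S7; S4-y->S4; S5-x->S5; S5-y->S5; S6-x->S5; S6-y->S8; S7-x->S5; S7-y->S6; S8-x->S5; S8-y->S8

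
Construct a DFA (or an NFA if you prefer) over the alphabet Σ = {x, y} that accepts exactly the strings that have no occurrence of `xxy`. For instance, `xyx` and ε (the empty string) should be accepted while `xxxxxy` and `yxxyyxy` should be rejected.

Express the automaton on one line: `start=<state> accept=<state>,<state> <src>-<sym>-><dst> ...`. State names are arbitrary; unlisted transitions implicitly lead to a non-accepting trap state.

This is the complement of 'contains `xxy`'. Use the same substring-matching states — q0 through q3 holding how much of `xxy` has just been matched — but flip the accepting set: everything except the trap q3 accepts.
4 states suffice.
        x   y  
>* q0   q1  q0 
 * q1   q2  q0 
 * q2   q2  q3 
   q3   q3  q3 
(> = start, * = accepting)

start=q0 accept=q0,q1,q2 q0-x->q1 q0-y->q0 q1-x->q2 q1-y->q0 q2-x->q2 q2-y->q3 q3-x->q3 q3-y->q3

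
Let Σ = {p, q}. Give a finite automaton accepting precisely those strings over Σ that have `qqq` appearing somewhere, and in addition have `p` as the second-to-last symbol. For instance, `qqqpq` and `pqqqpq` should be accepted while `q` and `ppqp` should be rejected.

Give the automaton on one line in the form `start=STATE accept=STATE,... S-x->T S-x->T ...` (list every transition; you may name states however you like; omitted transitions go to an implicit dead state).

Run two small machines in parallel and take their product. One (4 states) tracks whether and how much of `qqq` has been seen; the other (7 states) tracks the last 2 symbols read. Each combined state is a pair, one component from each; accept when both components accept. Minimizing collapses redundant product states.
With 7 states:
        p   q  
>  s0   s0  s1 
   s1   s0  s2 
   s2   s0  s3 
   s3   s4  s3 
   s4   s5  s6 
 * s5   s5  s6 
 * s6   s4  s3 
(> = start, * = accepting)

start=s0 accept=s5,s6 s0-p->s0 s0-q->s1 s1-p->s0 s1-q->s2 s2-p->s0 s2-q->s3 s3-p->s4 s3-q->s3 s4-p->s5 s4-q->s6 s5-p->s5 s5-q->s6 s6-p->s4 s6-q->s3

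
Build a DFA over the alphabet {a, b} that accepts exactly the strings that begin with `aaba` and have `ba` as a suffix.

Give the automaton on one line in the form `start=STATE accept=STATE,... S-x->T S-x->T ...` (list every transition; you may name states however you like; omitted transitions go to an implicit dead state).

Handle the two conditions separately and then intersect. One (6 states) tracks whether the input so far still matches the prefix `aaba`; the other (3 states) tracks how much of the suffix `ba` has currently been matched. Each combined state is a pair, one component from each; accept when both components accept. After merging equivalent states the machine shrinks.
        a   b  
>  q0   q1  q2 
   q1   q3  q2 
   q2   q2  q2 
   q3   q2  q4 
   q4   q5  q2 
 * q5   q6  q7 
   q6   q6  q7 
   q7   q5  q7 
(> = start, * = accepting)

start=q0 accept=q5 q0-a->q1 q0-b->q2 q1-a->q3 q1-b->q2 q2-a->q2 q2-b->q2 q3-a->q2 q3-b->q4 q4-a->q5 q4-b->q2 q5-a->q6 q5-b->q7 q6-a->q6 q6-b->q7 q7-a->q5 q7-b->q7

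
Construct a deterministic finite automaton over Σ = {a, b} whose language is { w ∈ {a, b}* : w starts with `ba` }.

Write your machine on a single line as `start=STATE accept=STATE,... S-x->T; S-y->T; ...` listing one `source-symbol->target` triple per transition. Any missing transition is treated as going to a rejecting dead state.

start=q0; accept=q2; q0-a->q3; q0-b->q1; q1-a->q2; q1-b->q3; q2-a->q2; q2-b->q2; q3-a->q3; q3-b->q3

Check the first 2 symbols one by one: q0 through q1 record how many have matched `ba` so far; any wrong symbol goes to the dead state q3. After all 2 match we enter the accepting sink q2.
A 4-state machine:
        a   b  
>  q0   q3  q1 
   q1   q2  q3 
 * q2   q2  q2 
   q3   q3  q3 
(> = start, * = accepting)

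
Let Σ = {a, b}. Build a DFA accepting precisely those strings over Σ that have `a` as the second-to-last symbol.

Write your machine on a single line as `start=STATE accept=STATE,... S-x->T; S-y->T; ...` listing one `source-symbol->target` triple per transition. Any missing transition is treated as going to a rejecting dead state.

A DFA must remember the last 2 symbols (since which symbol is second-to-last isn't known until the input ends). Use one state per possible window of the last ≤2 symbols; accept from those whose window starts with `a`.
With 7 states:
        a   b  
>  q0   q1  q2 
   q1   q3  q4 
   q2   q5  q6 
 * q3   q3  q4 
 * q4   q5  q6 
   q5   q3  q4 
   q6   q5  q6 
(> = start, * = accepting)

start=q0; accept=q3,q4; q0-a->q1; q0-b->q2; q1-a->q3; q1-b->q4; q2-a->q5; q2-b->q6; q3-a->q3; q3-b->q4; q4-a->q5; q4-b->q6; q5-a->q3; q5-b->q4; q6-a->q5; q6-b->q6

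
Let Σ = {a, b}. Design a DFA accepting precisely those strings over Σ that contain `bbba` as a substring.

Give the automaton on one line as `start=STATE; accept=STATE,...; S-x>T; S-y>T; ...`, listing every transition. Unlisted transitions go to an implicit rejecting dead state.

Track how much of `bbba` has been matched so far: state q0 is no progress, q4 is the absorbing accept state reached once `bbba` has occurred. Intermediate states record partial matches; on a mismatch, fall back to the longest reusable overlap.
A 5-state machine:
        a   b  
>  q0   q0  q1 
   q1   q0  q2 
   q2   q0  q3 
   q3   q4  q3 
 * q4   q4  q4 
(> = start, * = accepting)

start=q0; accept=q4; q0-a>q0; q0-b>q1; q1-a>q0; q1-b>q2; q2-a>q0; q2-b>q3; q3-a>q4; q3-b>q3; q4-a>q4; q4-b>q4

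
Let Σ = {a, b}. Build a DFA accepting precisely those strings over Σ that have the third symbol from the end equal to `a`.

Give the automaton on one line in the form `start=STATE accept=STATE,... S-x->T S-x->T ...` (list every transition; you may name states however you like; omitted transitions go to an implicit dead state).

A DFA must remember the last 3 symbols (since which symbol is third-to-last isn't known until the input ends). Use one state per possible window of the last ≤3 symbols; accept from those whose window starts with `a`.
With 15 states:
          a    b  
>  S0     S1   S2 
   S1     S3   S4 
   S2     S5   S6 
   S3     S7   S8 
   S4     S9  S10 
   S5    S11  S12 
   S6    S13  S14 
 * S7     S7   S8 
 * S8     S9  S10 
 * S9    S11  S12 
 * S10   S13  S14 
   S11    S7   S8 
   S12    S9  S10 
   S13   S11  S12 
   S14   S13  S14 
(> = start, * = accepting)

start=S0 accept=S7,S8,S9,S10 S0-a->S1 S0-b->S2 S1-a->S3 S1-b->S4 S2-a->S5 S2-b->S6 S3-a->S7 S3-b->S8 S4-a->S9 S4-b->S10 S5-a->S11 S5-b->S12 S6-a->S13 S6-b->S14 S7-a->S7 S7-b->S8 S8-a->S9 S8-b->S10 S9-a->S11 S9-b->S12 S10-a->S13 S10-b->S14 S11-a->S7 S11-b->S8 S12-a->S9 S12-b->S10 S13-a->S11 S13-b->S12 S14-a->S13 S14-b->S14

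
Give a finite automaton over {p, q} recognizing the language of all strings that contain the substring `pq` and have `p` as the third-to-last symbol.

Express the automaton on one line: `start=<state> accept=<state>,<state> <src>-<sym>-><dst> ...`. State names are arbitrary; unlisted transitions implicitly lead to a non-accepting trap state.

Handle the two conditions separately and then intersect. The first has 3 states tracking whether and how much of `pq` has been seen; the second has 15 states tracking the last 3 symbols read. A product state is a pair (one from each), accepting exactly when both do.
19 states suffice.
       p  q 
>  A   B  C 
   B   D  E 
   C   F  G 
   D   H  I 
   E   J  K 
   F   L  M 
   G   N  O 
   H   H  I 
 * I   J  K 
 * J   P  M 
 * K   Q  R 
   L   H  I 
   M   J  K 
   N   L  M 
   O   N  O 
   P   S  I 
   Q   P  M 
   R   Q  R 
 * S   S  I 
(> = start, * = accepting)

start=A accept=I,J,K,S A-p->B A-q->C B-p->D B-q->E C-p->F C-q->G D-p->H D-q->I E-p->J E-q->K F-p->L F-q->M G-p->N G-q->O H-p->H H-q->I I-p->J I-q->K J-p->P J-q->M K-p->Q K-q->R L-p->H L-q->I M-p->J M-q->K N-p->L N-q->M O-p->N O-q->O P-p->S P-q->I Q-p->P Q-q->M R-p->Q R-q->R S-p->S S-q->I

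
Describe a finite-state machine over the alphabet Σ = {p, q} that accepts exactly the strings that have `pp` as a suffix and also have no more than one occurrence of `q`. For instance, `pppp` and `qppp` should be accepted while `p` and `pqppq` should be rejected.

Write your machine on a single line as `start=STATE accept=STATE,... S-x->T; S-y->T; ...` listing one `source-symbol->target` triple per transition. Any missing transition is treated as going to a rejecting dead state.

Build one automaton per condition and run them in lockstep. One (3 states) tracks how much of the suffix `pp` has currently been matched; the other (3 states) tracks the count of `q`s, saturating at 2. Each combined state is a pair, one component from each; accept when both components accept. After merging equivalent states the machine shrinks.
       p  q 
>  A   B  C 
   B   D  C 
   C   E  F 
 * D   D  C 
   E   G  F 
   F   F  F 
 * G   G  F 
(> = start, * = accepting)

start=A; accept=D,G; A-p->B; A-q->C; B-p->D; B-q->C; C-p->E; C-q->F; D-p->D; D-q->C; E-p->G; E-q->F; F-p->F; F-q->F; G-p->G; G-q->F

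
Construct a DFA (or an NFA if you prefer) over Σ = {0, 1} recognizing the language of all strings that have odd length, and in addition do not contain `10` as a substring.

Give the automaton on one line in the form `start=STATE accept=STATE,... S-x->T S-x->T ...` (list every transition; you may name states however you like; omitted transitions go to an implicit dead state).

start=s0 accept=s1,s2 s0-0->s1 s0-1->s2 s1-0->s0 s1-1->s3 s2-0->s4 s2-1->s3 s3-0->s4 s3-1->s2 s4-0->s4 s4-1->s4

Handle the two conditions separately and then intersect. The first has 2 states tracking the input length modulo 2; the second has 3 states tracking partial matches of the forbidden pattern `10`. A product state is a pair (one from each), accepting exactly when both do. Equivalent product states are then merged.
        0   1  
>  s0   s1  s2 
 * s1   s0  s3 
 * s2   s4  s3 
   s3   s4  s2 
   s4   s4  s4 
(> = start, * = accepting)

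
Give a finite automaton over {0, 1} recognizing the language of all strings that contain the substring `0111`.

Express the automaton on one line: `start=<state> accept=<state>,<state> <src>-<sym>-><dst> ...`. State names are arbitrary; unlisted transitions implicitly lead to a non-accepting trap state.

Track how much of `0111` has been matched so far: state s0 is no progress, s4 is the absorbing accept state reached once `0111` has occurred. Intermediate states record partial matches; on a mismatch, fall back to the longest reusable overlap.
        0   1  
>  s0   s1  s0 
   s1   s1  s2 
   s2   s1  s3 
   s3   s1  s4 
 * s4   s4  s4 
(> = start, * = accepting)

start=s0 accept=s4 s0-0->s1 s0-1->s0 s1-0->s1 s1-1->s2 s2-0->s1 s2-1->s3 s3-0->s1 s3-1->s4 s4-0->s4 s4-1->s4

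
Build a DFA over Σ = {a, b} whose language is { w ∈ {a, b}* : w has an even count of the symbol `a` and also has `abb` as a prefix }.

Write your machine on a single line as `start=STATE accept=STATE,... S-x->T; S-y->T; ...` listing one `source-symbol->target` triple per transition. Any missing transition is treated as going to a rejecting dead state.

start=S0; accept=S6; S0-a->S1; S0-b->S2; S1-a->S2; S1-b->S3; S2-a->S4; S2-b->S2; S3-a->S2; S3-b->S5; S4-a->S2; S4-b->S4; S5-a->S6; S5-b->S5; S6-a->S5; S6-b->S6

Build one automaton per condition and run them in lockstep. The first has 2 states tracking the count of `a`s modulo 2; the second has 5 states tracking whether the input so far still matches the prefix `abb`. A product state is a pair (one from each), accepting exactly when both do.
7 states suffice.
        a   b  
>  S0   S1  S2 
   S1   S2  S3 
   S2   S4  S2 
   S3   S2  S5 
   S4   S2  S4 
   S5   S6  S5 
 * S6   S5  S6 
(> = start, * = accepting)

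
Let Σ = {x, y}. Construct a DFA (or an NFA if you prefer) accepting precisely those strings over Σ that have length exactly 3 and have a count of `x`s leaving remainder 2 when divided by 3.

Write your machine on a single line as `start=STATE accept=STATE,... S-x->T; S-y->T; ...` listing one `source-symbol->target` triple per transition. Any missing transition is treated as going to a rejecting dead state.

start=S0; accept=S6; S0-x->S1; S0-y->S2; S1-x->S3; S1-y->S4; S2-x->S4; S2-y->S5; S3-x->S5; S3-y->S6; S4-x->S6; S4-y->S5; S5-x->S5; S5-y->S5; S6-x->S5; S6-y->S5

Run two small machines in parallel and take their product. The first has 5 states tracking the input length, saturating at 4; the second has 3 states tracking the count of `x`s modulo 3. A product state is a pair (one from each), accepting exactly when both do. Equivalent product states are then merged.
With 7 states:
        x   y  
>  S0   S1  S2 
   S1   S3  S4 
   S2   S4  S5 
   S3   S5  S6 
   S4   S6  S5 
   S5   S5  S5 
 * S6   S5  S5 
(> = start, * = accepting)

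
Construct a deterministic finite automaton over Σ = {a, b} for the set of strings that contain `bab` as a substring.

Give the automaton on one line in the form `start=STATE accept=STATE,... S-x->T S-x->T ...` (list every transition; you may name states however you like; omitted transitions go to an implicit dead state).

States S0..S2 record the length of the longest prefix of `bab` that matches the current input suffix. Reaching S3 means `bab` has been seen, and we stay there forever. Accept from S3.
4 states suffice.
        a   b  
>  S0   S0  S1 
   S1   S2  S1 
   S2   S0  S3 
 * S3   S3  S3 
(> = start, * = accepting)

start=S0 accept=S3 S0-a->S0 S0-b->S1 S1-a->S2 S1-b->S1 S2-a->S0 S2-b->S3 S3-a->S3 S3-b->S3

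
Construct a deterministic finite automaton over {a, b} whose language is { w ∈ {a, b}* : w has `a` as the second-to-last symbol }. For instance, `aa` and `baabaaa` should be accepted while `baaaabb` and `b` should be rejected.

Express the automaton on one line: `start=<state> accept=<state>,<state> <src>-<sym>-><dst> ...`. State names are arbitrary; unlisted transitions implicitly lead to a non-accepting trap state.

start=q0 accept=q3,q4 q0-a->q1 q0-b->q2 q1-a->q3 q1-b->q4 q2-a->q5 q2-b->q6 q3-a->q3 q3-b->q4 q4-a->q5 q4-b->q6 q5-a->q3 q5-b->q4 q6-a->q5 q6-b->q6

A DFA must remember the last 2 symbols (since which symbol is second-to-last isn't known until the input ends). Use one state per possible window of the last ≤2 symbols; accept from those whose window starts with `a`.
With 7 states:
        a   b  
>  q0   q1  q2 
   q1   q3  q4 
   q2   q5  q6 
 * q3   q3  q4 
 * q4   q5  q6 
   q5   q3  q4 
   q6   q5  q6 
(> = start, * = accepting)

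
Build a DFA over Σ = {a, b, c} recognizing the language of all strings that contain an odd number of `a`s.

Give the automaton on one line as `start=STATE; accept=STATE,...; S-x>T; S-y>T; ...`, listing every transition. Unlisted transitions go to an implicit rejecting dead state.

start=q0; accept=q1; q0-a>q1; q0-b>q0; q0-c>q0; q1-a>q0; q1-b>q1; q1-c>q1

The only thing that matters is how many `a`s have appeared, reduced mod 2. Use one state per residue: q0 for 0, …, q1 for 1. Reading `a` moves to the next residue; anything else stays put. q1 is accepting.
A 2-state machine:
        a   b   c  
>  q0   q1  q0  q0 
 * q1   q0  q1  q1 
(> = start, * = accepting)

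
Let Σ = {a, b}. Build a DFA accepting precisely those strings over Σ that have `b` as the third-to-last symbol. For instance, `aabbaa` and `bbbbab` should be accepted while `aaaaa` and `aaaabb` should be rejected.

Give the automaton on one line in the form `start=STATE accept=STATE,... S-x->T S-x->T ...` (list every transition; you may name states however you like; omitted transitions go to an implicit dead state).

A DFA must remember the last 3 symbols (since which symbol is third-to-last isn't known until the input ends). Use one state per possible window of the last ≤3 symbols; accept from those whose window starts with `b`.
          a    b  
>  q0     q1   q2 
   q1     q3   q4 
   q2     q5   q6 
   q3     q7   q8 
   q4     q9  q10 
   q5    q11  q12 
   q6    q13  q14 
   q7     q7   q8 
   q8     q9  q10 
   q9    q11  q12 
   q10   q13  q14 
 * q11    q7   q8 
 * q12    q9  q10 
 * q13   q11  q12 
 * q14   q13  q14 
(> = start, * = accepting)

start=q0 accept=q11,q12,q13,q14 q0-a->q1 q0-b->q2 q1-a->q3 q1-b->q4 q2-a->q5 q2-b->q6 q3-a->q7 q3-b->q8 q4-a->q9 q4-b->q10 q5-a->q11 q5-b->q12 q6-a->q13 q6-b->q14 q7-a->q7 q7-b->q8 q8-a->q9 q8-b->q10 q9-a->q11 q9-b->q12 q10-a->q13 q10-b->q14 q11-a->q7 q11-b->q8 q12-a->q9 q12-b->q10 q13-a->q11 q13-b->q12 q14-a->q13 q14-b->q14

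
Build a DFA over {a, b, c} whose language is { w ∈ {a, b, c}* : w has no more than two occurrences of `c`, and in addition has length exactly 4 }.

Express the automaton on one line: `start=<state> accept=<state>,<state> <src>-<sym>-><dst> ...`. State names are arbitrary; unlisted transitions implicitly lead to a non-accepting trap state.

Run two small machines in parallel and take their product. The first has 4 states tracking the count of `c`s, saturating at 3; the second has 6 states tracking the input length, saturating at 5. A product state is a pair (one from each), accepting exactly when both do. Minimizing collapses redundant product states.
10 states suffice.
        a   b   c  
>  q0   q1  q1  q2 
   q1   q3  q3  q4 
   q2   q4  q4  q5 
   q3   q6  q6  q6 
   q4   q6  q6  q7 
   q5   q7  q7  q8 
   q6   q9  q9  q9 
   q7   q9  q9  q8 
   q8   q8  q8  q8 
 * q9   q8  q8  q8 
(> = start, * = accepting)

start=q0 accept=q9 q0-a->q1 q0-b->q1 q0-c->q2 q1-a->q3 q1-b->q3 q1-c->q4 q2-a->q4 q2-b->q4 q2-c->q5 q3-a->q6 q3-b->q6 q3-c->q6 q4-a->q6 q4-b->q6 q4-c->q7 q5-a->q7 q5-b->q7 q5-c->q8 q6-a->q9 q6-b->q9 q6-c->q9 q7-a->q9 q7-b->q9 q7-c->q8 q8-a->q8 q8-b->q8 q8-c->q8 q9-a->q8 q9-b->q8 q9-c->q8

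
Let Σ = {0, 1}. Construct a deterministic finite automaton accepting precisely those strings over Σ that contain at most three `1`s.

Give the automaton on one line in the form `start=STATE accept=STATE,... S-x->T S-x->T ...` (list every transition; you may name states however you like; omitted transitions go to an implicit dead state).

Count `1`s, saturating at 4: states S0 through S3 mean 0 through 3 `1`s seen; S4 means more than 3. Each `1` increments (capped at S4); other symbols loop. Accept from {S0, S1, S2, S3}.
5 states suffice.
        0   1  
>* S0   S0  S1 
 * S1   S1  S2 
 * S2   S2  S3 
 * S3   S3  S4 
   S4   S4  S4 
(> = start, * = accepting)

start=S0 accept=S0,S1,S2,S3 S0-0->S0 S0-1->S1 S1-0->S1 S1-1->S2 S2-0->S2 S2-1->S3 S3-0->S3 S3-1->S4 S4-0->S4 S4-1->S4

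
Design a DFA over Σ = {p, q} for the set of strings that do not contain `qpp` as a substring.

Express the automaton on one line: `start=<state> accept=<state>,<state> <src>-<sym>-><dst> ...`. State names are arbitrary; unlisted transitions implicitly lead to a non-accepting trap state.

This is the complement of 'contains `qpp`'. Use the same substring-matching states — S0 through S3 holding how much of `qpp` has just been matched — but flip the accepting set: everything except the trap S3 accepts.
4 states suffice.
        p   q  
>* S0   S0  S1 
 * S1   S2  S1 
 * S2   S3  S1 
   S3   S3  S3 
(> = start, * = accepting)

start=S0 accept=S0,S1,S2 S0-p->S0 S0-q->S1 S1-p->S2 S1-q->S1 S2-p->S3 S2-q->S1 S3-p->S3 S3-q->S3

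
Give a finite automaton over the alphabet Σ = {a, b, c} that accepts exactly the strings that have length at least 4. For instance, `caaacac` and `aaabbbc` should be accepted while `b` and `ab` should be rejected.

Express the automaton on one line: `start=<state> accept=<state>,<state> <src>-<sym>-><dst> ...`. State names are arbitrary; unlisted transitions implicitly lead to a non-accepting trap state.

start=S0 accept=S4,S5 S0-a->S1 S0-b->S1 S0-c->S1 S1-a->S2 S1-b->S2 S1-c->S2 S2-a->S3 S2-b->S3 S2-c->S3 S3-a->S4 S3-b->S4 S3-c->S4 S4-a->S5 S4-b->S5 S4-c->S5 S5-a->S5 S5-b->S5 S5-c->S5

Count input length up to 5: every symbol moves from S0 toward S5, which means 'more than 4' and absorbs. Accept from {S4, S5}.
6 states suffice.
        a   b   c  
>  S0   S1  S1  S1 
   S1   S2  S2  S2 
   S2   S3  S3  S3 
   S3   S4  S4  S4 
 * S4   S5  S5  S5 
 * S5   S5  S5  S5 
(> = start, * = accepting)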